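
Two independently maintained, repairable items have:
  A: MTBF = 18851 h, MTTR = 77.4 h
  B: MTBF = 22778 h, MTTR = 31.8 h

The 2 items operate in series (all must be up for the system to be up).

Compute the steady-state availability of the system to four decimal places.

A(A) = MTBF/(MTBF+MTTR) = 18851/(18851+77.4) = 0.995911
A(B) = MTBF/(MTBF+MTTR) = 22778/(22778+31.8) = 0.998606
Series availability: 0.995911 × 0.998606 = 0.9945

0.9945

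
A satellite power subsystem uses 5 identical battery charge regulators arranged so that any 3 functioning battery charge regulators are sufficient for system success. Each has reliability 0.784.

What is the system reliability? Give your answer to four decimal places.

R = Σ_{i=3}^{5} C(5,i) p^i (1−p)^{5−i} with p = 0.784
C(5,3)·0.784^3·0.216^2 = 0.224831
C(5,4)·0.784^4·0.216^1 = 0.408026
C(5,5)·0.784^5·0.216^0 = 0.296197
Sum = 0.9291

0.9291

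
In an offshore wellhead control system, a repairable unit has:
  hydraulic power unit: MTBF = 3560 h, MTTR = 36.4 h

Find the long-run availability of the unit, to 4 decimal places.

0.9899

A(hydraulic power unit) = MTBF/(MTBF+MTTR) = 3560/(3560+36.4) = 0.9899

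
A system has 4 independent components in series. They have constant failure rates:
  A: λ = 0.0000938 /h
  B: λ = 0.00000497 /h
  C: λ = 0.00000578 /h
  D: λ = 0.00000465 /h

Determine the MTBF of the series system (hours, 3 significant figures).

9160

Series of exponential components: λ_sys = Σ λ_i
λ_sys = 0.0000938 + 0.00000497 + 0.00000578 + 0.00000465 = 1.0920e-04 /h
MTBF = 1 / λ_sys = 9160 h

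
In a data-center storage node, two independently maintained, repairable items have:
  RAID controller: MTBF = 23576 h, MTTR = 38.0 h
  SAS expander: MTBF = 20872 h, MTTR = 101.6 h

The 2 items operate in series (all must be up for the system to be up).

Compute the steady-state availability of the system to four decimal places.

0.9936

A(RAID controller) = MTBF/(MTBF+MTTR) = 23576/(23576+38.0) = 0.998391
A(SAS expander) = MTBF/(MTBF+MTTR) = 20872/(20872+101.6) = 0.995156
Series availability: 0.998391 × 0.995156 = 0.9936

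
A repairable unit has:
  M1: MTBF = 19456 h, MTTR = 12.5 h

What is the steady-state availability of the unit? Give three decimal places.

0.999

A(M1) = MTBF/(MTBF+MTTR) = 19456/(19456+12.5) = 0.999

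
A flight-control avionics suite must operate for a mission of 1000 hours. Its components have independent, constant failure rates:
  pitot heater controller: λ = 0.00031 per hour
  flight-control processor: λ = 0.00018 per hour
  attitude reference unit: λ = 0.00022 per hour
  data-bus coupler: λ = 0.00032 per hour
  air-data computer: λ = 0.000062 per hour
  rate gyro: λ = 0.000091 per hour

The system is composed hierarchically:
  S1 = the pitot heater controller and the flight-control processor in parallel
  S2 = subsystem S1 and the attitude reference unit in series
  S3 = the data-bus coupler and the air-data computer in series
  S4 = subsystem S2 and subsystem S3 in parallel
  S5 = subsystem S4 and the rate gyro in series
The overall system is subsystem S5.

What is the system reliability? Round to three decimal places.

R(pitot heater controller) = exp(−0.00031 × 1000) = 0.73345
R(flight-control processor) = exp(−0.00018 × 1000) = 0.83527
R(attitude reference unit) = exp(−0.00022 × 1000) = 0.80252
R(data-bus coupler) = exp(−0.00032 × 1000) = 0.72615
R(air-data computer) = exp(−0.000062 × 1000) = 0.93988
R(rate gyro) = exp(−0.000091 × 1000) = 0.91302
Parallel (pitot heater controller and flight-control processor): 1 − (1 − 0.73345)(1 − 0.83527) = 0.95609
Series ([0.95609] and attitude reference unit): 0.95609 × 0.80252 = 0.76728
Series (data-bus coupler and air-data computer): 0.72615 × 0.93988 = 0.68249
Parallel ([0.76728] and [0.68249]): 1 − (1 − 0.76728)(1 − 0.68249) = 0.92611
Series ([0.92611] and rate gyro): 0.92611 × 0.91302 = 0.846

0.846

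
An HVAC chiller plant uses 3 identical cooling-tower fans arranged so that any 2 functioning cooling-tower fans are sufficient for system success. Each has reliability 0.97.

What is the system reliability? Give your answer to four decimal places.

0.9974

R = Σ_{i=2}^{3} C(3,i) p^i (1−p)^{3−i} with p = 0.97
C(3,2)·0.97^2·0.03^1 = 0.084681
C(3,3)·0.97^3·0.03^0 = 0.912673
Sum = 0.9974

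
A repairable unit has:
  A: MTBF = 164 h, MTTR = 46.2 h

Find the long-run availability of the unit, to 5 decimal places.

0.78021

A(A) = MTBF/(MTBF+MTTR) = 164/(164+46.2) = 0.78021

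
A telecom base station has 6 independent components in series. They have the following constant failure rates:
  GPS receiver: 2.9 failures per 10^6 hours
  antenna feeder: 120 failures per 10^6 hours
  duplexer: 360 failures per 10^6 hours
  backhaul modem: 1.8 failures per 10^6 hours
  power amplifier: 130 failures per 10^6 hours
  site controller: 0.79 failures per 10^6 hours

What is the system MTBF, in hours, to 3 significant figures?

Series of exponential components: λ_sys = Σ λ_i
λ_sys = 0.0000029 + 0.00012 + 0.00036 + 0.0000018 + 0.00013 + 0.00000079 = 6.1549e-04 /h
MTBF = 1 / λ_sys = 1620 h

1620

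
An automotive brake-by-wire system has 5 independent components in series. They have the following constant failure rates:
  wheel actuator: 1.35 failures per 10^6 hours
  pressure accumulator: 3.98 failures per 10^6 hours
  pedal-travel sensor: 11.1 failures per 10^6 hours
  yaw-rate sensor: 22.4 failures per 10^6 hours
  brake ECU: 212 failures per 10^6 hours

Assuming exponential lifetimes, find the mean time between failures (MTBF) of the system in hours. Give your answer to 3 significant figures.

3990

Series of exponential components: λ_sys = Σ λ_i
λ_sys = 0.00000135 + 0.00000398 + 0.0000111 + 0.0000224 + 0.000212 = 2.5083e-04 /h
MTBF = 1 / λ_sys = 3990 h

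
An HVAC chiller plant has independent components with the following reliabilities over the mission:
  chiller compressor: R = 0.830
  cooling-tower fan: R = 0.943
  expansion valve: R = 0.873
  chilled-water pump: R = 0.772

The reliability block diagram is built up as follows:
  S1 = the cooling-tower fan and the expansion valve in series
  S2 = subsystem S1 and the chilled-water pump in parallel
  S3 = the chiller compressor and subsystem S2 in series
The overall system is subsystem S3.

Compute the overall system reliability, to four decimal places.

0.7965

Series (cooling-tower fan and expansion valve): 0.943000 × 0.873000 = 0.823239
Parallel ([0.823239] and chilled-water pump): 1 − (1 − 0.823239)(1 − 0.772000) = 0.959698
Series (chiller compressor and [0.959698]): 0.830000 × 0.959698 = 0.7965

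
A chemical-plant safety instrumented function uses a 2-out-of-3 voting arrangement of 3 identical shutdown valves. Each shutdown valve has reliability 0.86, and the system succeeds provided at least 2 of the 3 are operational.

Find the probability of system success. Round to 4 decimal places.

0.9467

R = Σ_{i=2}^{3} C(3,i) p^i (1−p)^{3−i} with p = 0.86
C(3,2)·0.86^2·0.14^1 = 0.310632
C(3,3)·0.86^3·0.14^0 = 0.636056
Sum = 0.9467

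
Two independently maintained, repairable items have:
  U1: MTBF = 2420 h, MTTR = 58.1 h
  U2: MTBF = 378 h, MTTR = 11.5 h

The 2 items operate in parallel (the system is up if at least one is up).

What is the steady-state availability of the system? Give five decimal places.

A(U1) = MTBF/(MTBF+MTTR) = 2420/(2420+58.1) = 0.976555
A(U2) = MTBF/(MTBF+MTTR) = 378/(378+11.5) = 0.970475
Parallel availability: 1 − (1 − 0.976555)(1 − 0.970475) = 0.99931

0.99931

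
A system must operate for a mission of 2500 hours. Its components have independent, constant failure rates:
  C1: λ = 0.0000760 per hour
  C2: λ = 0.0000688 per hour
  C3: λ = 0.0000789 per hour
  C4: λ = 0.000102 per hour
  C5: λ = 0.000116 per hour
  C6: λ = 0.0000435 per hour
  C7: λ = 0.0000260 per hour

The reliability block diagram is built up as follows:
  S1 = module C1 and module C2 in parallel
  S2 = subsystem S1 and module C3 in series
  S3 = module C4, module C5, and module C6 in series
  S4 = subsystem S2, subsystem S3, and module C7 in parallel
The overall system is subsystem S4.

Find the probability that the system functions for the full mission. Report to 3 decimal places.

R(C1) = exp(−0.0000760 × 2500) = 0.82696
R(C2) = exp(−0.0000688 × 2500) = 0.84198
R(C3) = exp(−0.0000789 × 2500) = 0.82099
R(C4) = exp(−0.000102 × 2500) = 0.77492
R(C5) = exp(−0.000116 × 2500) = 0.74826
R(C6) = exp(−0.0000435 × 2500) = 0.89695
R(C7) = exp(−0.0000260 × 2500) = 0.93707
Parallel (C1 and C2): 1 − (1 − 0.82696)(1 − 0.84198) = 0.97266
Series ([0.97266] and C3): 0.97266 × 0.82099 = 0.79854
Series (C4, C5, and C6): 0.77492 × 0.74826 × 0.89695 = 0.52009
Parallel ([0.79854], [0.52009], and C7): 1 − (1 − 0.79854)(1 − 0.52009)(1 − 0.93707) = 0.994

0.994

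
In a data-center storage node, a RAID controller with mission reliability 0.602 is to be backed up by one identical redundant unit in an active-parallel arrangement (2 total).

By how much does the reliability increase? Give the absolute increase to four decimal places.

0.2396

R_before = 0.602
R_after = 1 − (1 − 0.602)^2 = 0.8416
ΔR = 0.8416 − 0.602 = 0.2396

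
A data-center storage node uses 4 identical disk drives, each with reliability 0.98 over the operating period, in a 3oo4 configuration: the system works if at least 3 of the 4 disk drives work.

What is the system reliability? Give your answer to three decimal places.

R = Σ_{i=3}^{4} C(4,i) p^i (1−p)^{4−i} with p = 0.98
C(4,3)·0.98^3·0.02^1 = 0.07530
C(4,4)·0.98^4·0.02^0 = 0.92237
Sum = 0.998

0.998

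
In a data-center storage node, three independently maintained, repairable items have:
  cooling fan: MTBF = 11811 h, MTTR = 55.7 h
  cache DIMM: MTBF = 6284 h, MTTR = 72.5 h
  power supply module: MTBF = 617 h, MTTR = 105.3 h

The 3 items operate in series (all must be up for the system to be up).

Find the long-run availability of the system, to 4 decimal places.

0.8405

A(cooling fan) = MTBF/(MTBF+MTTR) = 11811/(11811+55.7) = 0.995306
A(cache DIMM) = MTBF/(MTBF+MTTR) = 6284/(6284+72.5) = 0.988594
A(power supply module) = MTBF/(MTBF+MTTR) = 617/(617+105.3) = 0.854216
Series availability: 0.995306 × 0.988594 × 0.854216 = 0.8405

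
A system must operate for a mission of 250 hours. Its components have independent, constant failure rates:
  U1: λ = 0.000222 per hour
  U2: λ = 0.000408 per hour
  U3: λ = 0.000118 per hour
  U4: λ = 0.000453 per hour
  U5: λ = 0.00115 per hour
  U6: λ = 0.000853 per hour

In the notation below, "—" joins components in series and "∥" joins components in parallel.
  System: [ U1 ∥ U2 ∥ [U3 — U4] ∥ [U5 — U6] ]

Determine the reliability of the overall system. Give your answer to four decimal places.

0.9997

R(U1) = exp(−0.000222 × 250) = 0.946012
R(U2) = exp(−0.000408 × 250) = 0.903030
R(U3) = exp(−0.000118 × 250) = 0.970931
R(U4) = exp(−0.000453 × 250) = 0.892927
R(U5) = exp(−0.00115 × 250) = 0.750137
R(U6) = exp(−0.000853 × 250) = 0.807954
Series (U3 and U4): 0.970931 × 0.892927 = 0.866971
Series (U5 and U6): 0.750137 × 0.807954 = 0.606076
Parallel (U1, U2, [0.866971], and [0.606076]): 1 − (1 − 0.946012)(1 − 0.903030)(1 − 0.866971)(1 − 0.606076) = 0.9997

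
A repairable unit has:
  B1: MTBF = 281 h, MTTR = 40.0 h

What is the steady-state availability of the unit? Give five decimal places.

0.87539

A(B1) = MTBF/(MTBF+MTTR) = 281/(281+40.0) = 0.87539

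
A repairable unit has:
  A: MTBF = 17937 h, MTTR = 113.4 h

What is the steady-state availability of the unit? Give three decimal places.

0.994

A(A) = MTBF/(MTBF+MTTR) = 17937/(17937+113.4) = 0.994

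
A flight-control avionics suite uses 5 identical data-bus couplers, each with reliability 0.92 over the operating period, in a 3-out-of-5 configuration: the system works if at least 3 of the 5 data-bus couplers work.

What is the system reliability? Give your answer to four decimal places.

0.9955

R = Σ_{i=3}^{5} C(5,i) p^i (1−p)^{5−i} with p = 0.92
C(5,3)·0.92^3·0.08^2 = 0.049836
C(5,4)·0.92^4·0.08^1 = 0.286557
C(5,5)·0.92^5·0.08^0 = 0.659082
Sum = 0.9955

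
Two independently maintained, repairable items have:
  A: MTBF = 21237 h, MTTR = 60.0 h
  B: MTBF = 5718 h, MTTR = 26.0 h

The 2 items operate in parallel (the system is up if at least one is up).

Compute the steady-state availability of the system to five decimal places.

0.99999

A(A) = MTBF/(MTBF+MTTR) = 21237/(21237+60.0) = 0.997183
A(B) = MTBF/(MTBF+MTTR) = 5718/(5718+26.0) = 0.995474
Parallel availability: 1 − (1 − 0.997183)(1 − 0.995474) = 0.99999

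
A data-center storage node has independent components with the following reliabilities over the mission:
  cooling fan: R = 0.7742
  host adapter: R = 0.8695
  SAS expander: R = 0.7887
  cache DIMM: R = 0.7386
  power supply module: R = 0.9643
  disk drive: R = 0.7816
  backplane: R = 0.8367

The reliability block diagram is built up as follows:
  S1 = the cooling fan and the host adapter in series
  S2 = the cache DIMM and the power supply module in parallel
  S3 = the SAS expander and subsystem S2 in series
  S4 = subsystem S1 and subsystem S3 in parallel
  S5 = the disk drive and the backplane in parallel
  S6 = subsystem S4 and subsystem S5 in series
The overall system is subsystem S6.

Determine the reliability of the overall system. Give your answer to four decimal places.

Series (cooling fan and host adapter): 0.774200 × 0.869500 = 0.673167
Parallel (cache DIMM and power supply module): 1 − (1 − 0.738600)(1 − 0.964300) = 0.990668
Series (SAS expander and [0.990668]): 0.788700 × 0.990668 = 0.781340
Parallel ([0.673167] and [0.781340]): 1 − (1 − 0.673167)(1 − 0.781340) = 0.928535
Parallel (disk drive and backplane): 1 − (1 − 0.781600)(1 − 0.836700) = 0.964335
Series ([0.928535] and [0.964335]): 0.928535 × 0.964335 = 0.8954

0.8954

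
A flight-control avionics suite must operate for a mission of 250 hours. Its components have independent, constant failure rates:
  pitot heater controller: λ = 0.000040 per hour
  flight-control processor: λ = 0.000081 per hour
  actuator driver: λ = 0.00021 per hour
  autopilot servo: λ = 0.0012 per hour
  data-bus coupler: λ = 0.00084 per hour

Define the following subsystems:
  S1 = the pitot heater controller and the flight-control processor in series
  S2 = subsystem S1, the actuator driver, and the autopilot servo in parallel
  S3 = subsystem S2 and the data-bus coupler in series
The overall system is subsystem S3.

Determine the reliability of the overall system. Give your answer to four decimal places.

0.8103

R(pitot heater controller) = exp(−0.000040 × 250) = 0.990050
R(flight-control processor) = exp(−0.000081 × 250) = 0.979954
R(actuator driver) = exp(−0.00021 × 250) = 0.948854
R(autopilot servo) = exp(−0.0012 × 250) = 0.740818
R(data-bus coupler) = exp(−0.00084 × 250) = 0.810584
Series (pitot heater controller and flight-control processor): 0.990050 × 0.979954 = 0.970203
Parallel ([0.970203], actuator driver, and autopilot servo): 1 − (1 − 0.970203)(1 − 0.948854)(1 − 0.740818) = 0.999605
Series ([0.999605] and data-bus coupler): 0.999605 × 0.810584 = 0.8103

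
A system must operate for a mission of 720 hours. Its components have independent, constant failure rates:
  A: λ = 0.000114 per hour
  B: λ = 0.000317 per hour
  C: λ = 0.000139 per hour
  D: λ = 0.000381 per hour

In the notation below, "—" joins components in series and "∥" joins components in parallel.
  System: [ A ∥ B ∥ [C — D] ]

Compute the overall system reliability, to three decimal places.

0.995

R(A) = exp(−0.000114 × 720) = 0.92120
R(B) = exp(−0.000317 × 720) = 0.79593
R(C) = exp(−0.000139 × 720) = 0.90477
R(D) = exp(−0.000381 × 720) = 0.76009
Series (C and D): 0.90477 × 0.76009 = 0.68771
Parallel (A, B, and [0.68771]): 1 − (1 − 0.92120)(1 − 0.79593)(1 − 0.68771) = 0.995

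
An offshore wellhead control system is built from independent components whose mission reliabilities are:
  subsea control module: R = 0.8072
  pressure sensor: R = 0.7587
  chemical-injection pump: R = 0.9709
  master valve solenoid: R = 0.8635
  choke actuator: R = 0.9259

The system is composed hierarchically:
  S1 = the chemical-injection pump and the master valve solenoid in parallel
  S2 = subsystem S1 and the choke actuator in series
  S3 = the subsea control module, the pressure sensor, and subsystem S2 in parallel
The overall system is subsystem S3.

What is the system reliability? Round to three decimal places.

Parallel (chemical-injection pump and master valve solenoid): 1 − (1 − 0.97090)(1 − 0.86350) = 0.99603
Series ([0.99603] and choke actuator): 0.99603 × 0.92590 = 0.92222
Parallel (subsea control module, pressure sensor, and [0.92222]): 1 − (1 − 0.80720)(1 − 0.75870)(1 − 0.92222) = 0.996

0.996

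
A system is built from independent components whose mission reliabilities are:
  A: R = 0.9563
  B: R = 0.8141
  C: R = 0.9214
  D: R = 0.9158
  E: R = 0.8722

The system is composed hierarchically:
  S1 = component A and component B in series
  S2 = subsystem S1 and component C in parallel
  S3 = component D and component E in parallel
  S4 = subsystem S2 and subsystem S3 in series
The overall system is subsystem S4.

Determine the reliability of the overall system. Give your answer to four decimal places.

Series (A and B): 0.956300 × 0.814100 = 0.778524
Parallel ([0.778524] and C): 1 − (1 − 0.778524)(1 − 0.921400) = 0.982592
Parallel (D and E): 1 − (1 − 0.915800)(1 − 0.872200) = 0.989239
Series ([0.982592] and [0.989239]): 0.982592 × 0.989239 = 0.9720

0.9720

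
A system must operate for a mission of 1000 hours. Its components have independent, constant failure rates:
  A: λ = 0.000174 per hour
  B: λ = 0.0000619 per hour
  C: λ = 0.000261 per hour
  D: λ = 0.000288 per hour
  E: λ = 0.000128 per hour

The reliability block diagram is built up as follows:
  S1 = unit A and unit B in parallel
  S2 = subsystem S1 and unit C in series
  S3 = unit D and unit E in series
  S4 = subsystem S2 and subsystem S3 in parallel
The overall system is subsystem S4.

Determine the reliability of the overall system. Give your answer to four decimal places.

R(A) = exp(−0.000174 × 1000) = 0.840297
R(B) = exp(−0.0000619 × 1000) = 0.939977
R(C) = exp(−0.000261 × 1000) = 0.770281
R(D) = exp(−0.000288 × 1000) = 0.749762
R(E) = exp(−0.000128 × 1000) = 0.879853
Parallel (A and B): 1 − (1 − 0.840297)(1 − 0.939977) = 0.990414
Series ([0.990414] and C): 0.990414 × 0.770281 = 0.762897
Series (D and E): 0.749762 × 0.879853 = 0.659680
Parallel ([0.762897] and [0.659680]): 1 − (1 − 0.762897)(1 − 0.659680) = 0.9193

0.9193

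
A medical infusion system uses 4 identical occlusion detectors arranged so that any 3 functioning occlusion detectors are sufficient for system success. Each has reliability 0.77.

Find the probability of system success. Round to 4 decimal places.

R = Σ_{i=3}^{4} C(4,i) p^i (1−p)^{4−i} with p = 0.77
C(4,3)·0.77^3·0.23^1 = 0.420010
C(4,4)·0.77^4·0.23^0 = 0.351530
Sum = 0.7715

0.7715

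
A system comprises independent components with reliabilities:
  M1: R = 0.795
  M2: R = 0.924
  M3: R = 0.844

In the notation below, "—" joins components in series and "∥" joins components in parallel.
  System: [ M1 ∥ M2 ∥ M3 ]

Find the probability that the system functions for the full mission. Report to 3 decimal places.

0.998

Parallel (M1, M2, and M3): 1 − (1 − 0.79500)(1 − 0.92400)(1 − 0.84400) = 0.998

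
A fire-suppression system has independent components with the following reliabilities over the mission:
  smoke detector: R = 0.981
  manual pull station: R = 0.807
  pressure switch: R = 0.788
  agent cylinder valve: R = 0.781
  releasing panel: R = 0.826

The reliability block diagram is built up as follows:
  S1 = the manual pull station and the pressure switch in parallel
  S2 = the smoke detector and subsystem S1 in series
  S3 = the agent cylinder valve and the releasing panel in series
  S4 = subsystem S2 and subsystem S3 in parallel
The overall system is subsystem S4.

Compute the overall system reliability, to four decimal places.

Parallel (manual pull station and pressure switch): 1 − (1 − 0.807000)(1 − 0.788000) = 0.959084
Series (smoke detector and [0.959084]): 0.981000 × 0.959084 = 0.940861
Series (agent cylinder valve and releasing panel): 0.781000 × 0.826000 = 0.645106
Parallel ([0.940861] and [0.645106]): 1 − (1 − 0.940861)(1 − 0.645106) = 0.9790

0.9790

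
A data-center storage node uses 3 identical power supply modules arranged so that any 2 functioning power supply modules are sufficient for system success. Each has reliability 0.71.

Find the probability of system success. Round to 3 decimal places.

0.796

R = Σ_{i=2}^{3} C(3,i) p^i (1−p)^{3−i} with p = 0.71
C(3,2)·0.71^2·0.29^1 = 0.43857
C(3,3)·0.71^3·0.29^0 = 0.35791
Sum = 0.796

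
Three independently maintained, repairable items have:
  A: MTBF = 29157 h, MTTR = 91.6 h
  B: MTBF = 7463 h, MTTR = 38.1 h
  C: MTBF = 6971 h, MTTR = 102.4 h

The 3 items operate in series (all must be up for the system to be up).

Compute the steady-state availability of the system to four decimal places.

A(A) = MTBF/(MTBF+MTTR) = 29157/(29157+91.6) = 0.996868
A(B) = MTBF/(MTBF+MTTR) = 7463/(7463+38.1) = 0.994921
A(C) = MTBF/(MTBF+MTTR) = 6971/(6971+102.4) = 0.985523
Series availability: 0.996868 × 0.994921 × 0.985523 = 0.9774

0.9774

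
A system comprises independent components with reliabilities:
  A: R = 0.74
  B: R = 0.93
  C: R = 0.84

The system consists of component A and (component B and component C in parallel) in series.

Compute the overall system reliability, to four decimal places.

0.7317

Parallel (B and C): 1 − (1 − 0.930000)(1 − 0.840000) = 0.988800
Series (A and [0.988800]): 0.740000 × 0.988800 = 0.7317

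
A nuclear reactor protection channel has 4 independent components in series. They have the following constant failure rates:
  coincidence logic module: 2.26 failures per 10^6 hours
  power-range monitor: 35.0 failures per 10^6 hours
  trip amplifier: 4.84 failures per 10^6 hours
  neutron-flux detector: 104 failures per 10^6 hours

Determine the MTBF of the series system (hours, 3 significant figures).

Series of exponential components: λ_sys = Σ λ_i
λ_sys = 0.00000226 + 0.0000350 + 0.00000484 + 0.000104 = 1.4610e-04 /h
MTBF = 1 / λ_sys = 6840 h

6840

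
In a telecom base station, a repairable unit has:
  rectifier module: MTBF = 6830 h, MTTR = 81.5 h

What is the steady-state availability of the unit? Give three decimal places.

A(rectifier module) = MTBF/(MTBF+MTTR) = 6830/(6830+81.5) = 0.988

0.988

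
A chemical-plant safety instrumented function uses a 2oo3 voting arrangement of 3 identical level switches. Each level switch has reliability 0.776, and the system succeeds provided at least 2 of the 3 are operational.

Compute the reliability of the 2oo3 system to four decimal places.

R = Σ_{i=2}^{3} C(3,i) p^i (1−p)^{3−i} with p = 0.776
C(3,2)·0.776^2·0.224^1 = 0.404662
C(3,3)·0.776^3·0.224^0 = 0.467289
Sum = 0.8720

0.8720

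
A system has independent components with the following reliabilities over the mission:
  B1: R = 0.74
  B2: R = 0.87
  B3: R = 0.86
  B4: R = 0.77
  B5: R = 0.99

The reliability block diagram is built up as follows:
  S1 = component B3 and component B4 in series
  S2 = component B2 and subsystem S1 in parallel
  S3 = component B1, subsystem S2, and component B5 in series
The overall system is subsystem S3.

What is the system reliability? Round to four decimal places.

0.7004

Series (B3 and B4): 0.860000 × 0.770000 = 0.662200
Parallel (B2 and [0.662200]): 1 − (1 − 0.870000)(1 − 0.662200) = 0.956086
Series (B1, [0.956086], and B5): 0.740000 × 0.956086 × 0.990000 = 0.7004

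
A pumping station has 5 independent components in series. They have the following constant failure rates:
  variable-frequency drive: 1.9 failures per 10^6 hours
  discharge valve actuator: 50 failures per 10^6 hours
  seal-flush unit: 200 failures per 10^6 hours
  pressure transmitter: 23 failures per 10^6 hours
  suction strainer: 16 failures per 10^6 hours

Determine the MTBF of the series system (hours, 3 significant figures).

3440

Series of exponential components: λ_sys = Σ λ_i
λ_sys = 0.0000019 + 0.000050 + 0.00020 + 0.000023 + 0.000016 = 2.9090e-04 /h
MTBF = 1 / λ_sys = 3440 h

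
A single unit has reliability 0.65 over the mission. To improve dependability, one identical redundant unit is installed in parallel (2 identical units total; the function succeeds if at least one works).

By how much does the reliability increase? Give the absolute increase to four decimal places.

0.2275

R_before = 0.65
R_after = 1 − (1 − 0.65)^2 = 0.8775
ΔR = 0.8775 − 0.65 = 0.2275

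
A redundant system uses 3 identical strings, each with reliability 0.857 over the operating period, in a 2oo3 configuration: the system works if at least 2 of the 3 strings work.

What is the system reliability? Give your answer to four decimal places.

0.9445

R = Σ_{i=2}^{3} C(3,i) p^i (1−p)^{3−i} with p = 0.857
C(3,2)·0.857^2·0.143^1 = 0.315079
C(3,3)·0.857^3·0.143^0 = 0.629423
Sum = 0.9445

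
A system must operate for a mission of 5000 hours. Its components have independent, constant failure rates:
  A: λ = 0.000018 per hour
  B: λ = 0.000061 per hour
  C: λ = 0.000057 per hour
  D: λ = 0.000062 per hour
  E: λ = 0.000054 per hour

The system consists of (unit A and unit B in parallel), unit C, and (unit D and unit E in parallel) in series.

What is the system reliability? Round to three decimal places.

R(A) = exp(−0.000018 × 5000) = 0.91393
R(B) = exp(−0.000061 × 5000) = 0.73712
R(C) = exp(−0.000057 × 5000) = 0.75201
R(D) = exp(−0.000062 × 5000) = 0.73345
R(E) = exp(−0.000054 × 5000) = 0.76338
Parallel (A and B): 1 − (1 − 0.91393)(1 − 0.73712) = 0.97737
Parallel (D and E): 1 − (1 − 0.73345)(1 − 0.76338) = 0.93693
Series ([0.97737], C, and [0.93693]): 0.97737 × 0.75201 × 0.93693 = 0.689

0.689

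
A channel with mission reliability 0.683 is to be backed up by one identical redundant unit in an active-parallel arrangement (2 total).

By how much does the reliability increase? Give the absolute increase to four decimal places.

R_before = 0.683
R_after = 1 − (1 − 0.683)^2 = 0.8995
ΔR = 0.8995 − 0.683 = 0.2165

0.2165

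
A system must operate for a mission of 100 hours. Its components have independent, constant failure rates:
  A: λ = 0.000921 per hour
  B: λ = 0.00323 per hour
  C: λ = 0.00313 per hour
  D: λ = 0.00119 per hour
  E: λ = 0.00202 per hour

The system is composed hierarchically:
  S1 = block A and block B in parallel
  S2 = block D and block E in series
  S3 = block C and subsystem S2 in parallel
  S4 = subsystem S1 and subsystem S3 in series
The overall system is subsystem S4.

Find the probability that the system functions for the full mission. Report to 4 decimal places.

0.9037

R(A) = exp(−0.000921 × 100) = 0.912014
R(B) = exp(−0.00323 × 100) = 0.723974
R(C) = exp(−0.00313 × 100) = 0.731250
R(D) = exp(−0.00119 × 100) = 0.887808
R(E) = exp(−0.00202 × 100) = 0.817095
Parallel (A and B): 1 − (1 − 0.912014)(1 − 0.723974) = 0.975714
Series (D and E): 0.887808 × 0.817095 = 0.725423
Parallel (C and [0.725423]): 1 − (1 − 0.731250)(1 − 0.725423) = 0.926207
Series ([0.975714] and [0.926207]): 0.975714 × 0.926207 = 0.9037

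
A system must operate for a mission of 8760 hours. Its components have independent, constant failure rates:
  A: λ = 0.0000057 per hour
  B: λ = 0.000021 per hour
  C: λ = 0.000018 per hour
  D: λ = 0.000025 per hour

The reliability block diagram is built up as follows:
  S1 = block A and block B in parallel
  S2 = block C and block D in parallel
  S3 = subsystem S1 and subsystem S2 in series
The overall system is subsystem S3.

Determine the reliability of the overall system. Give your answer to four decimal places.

R(A) = exp(−0.0000057 × 8760) = 0.951294
R(B) = exp(−0.000021 × 8760) = 0.831969
R(C) = exp(−0.000018 × 8760) = 0.854123
R(D) = exp(−0.000025 × 8760) = 0.803322
Parallel (A and B): 1 − (1 − 0.951294)(1 − 0.831969) = 0.991816
Parallel (C and D): 1 − (1 − 0.854123)(1 − 0.803322) = 0.971309
Series ([0.991816] and [0.971309]): 0.991816 × 0.971309 = 0.9634

0.9634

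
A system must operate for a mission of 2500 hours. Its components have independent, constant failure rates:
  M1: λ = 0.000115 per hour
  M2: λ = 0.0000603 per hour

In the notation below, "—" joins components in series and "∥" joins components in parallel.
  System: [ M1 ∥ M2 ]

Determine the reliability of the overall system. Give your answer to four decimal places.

R(M1) = exp(−0.000115 × 2500) = 0.750137
R(M2) = exp(−0.0000603 × 2500) = 0.860063
Parallel (M1 and M2): 1 − (1 − 0.750137)(1 − 0.860063) = 0.9650

0.9650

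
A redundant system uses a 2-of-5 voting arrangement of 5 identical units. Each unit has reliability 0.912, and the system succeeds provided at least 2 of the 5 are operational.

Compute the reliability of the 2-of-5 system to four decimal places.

R = Σ_{i=2}^{5} C(5,i) p^i (1−p)^{5−i} with p = 0.912
C(5,2)·0.912^2·0.088^3 = 0.005668
C(5,3)·0.912^3·0.088^2 = 0.058742
C(5,4)·0.912^4·0.088^1 = 0.304391
C(5,5)·0.912^5·0.088^0 = 0.630920
Sum = 0.9997

0.9997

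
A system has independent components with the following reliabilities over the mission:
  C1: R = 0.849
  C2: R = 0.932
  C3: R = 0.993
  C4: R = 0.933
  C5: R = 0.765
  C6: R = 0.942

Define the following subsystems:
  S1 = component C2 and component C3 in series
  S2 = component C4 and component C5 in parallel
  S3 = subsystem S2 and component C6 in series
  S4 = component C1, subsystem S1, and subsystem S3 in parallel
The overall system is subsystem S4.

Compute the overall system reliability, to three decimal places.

0.999

Series (C2 and C3): 0.93200 × 0.99300 = 0.92548
Parallel (C4 and C5): 1 − (1 − 0.93300)(1 − 0.76500) = 0.98426
Series ([0.98426] and C6): 0.98426 × 0.94200 = 0.92717
Parallel (C1, [0.92548], and [0.92717]): 1 − (1 − 0.84900)(1 − 0.92548)(1 − 0.92717) = 0.999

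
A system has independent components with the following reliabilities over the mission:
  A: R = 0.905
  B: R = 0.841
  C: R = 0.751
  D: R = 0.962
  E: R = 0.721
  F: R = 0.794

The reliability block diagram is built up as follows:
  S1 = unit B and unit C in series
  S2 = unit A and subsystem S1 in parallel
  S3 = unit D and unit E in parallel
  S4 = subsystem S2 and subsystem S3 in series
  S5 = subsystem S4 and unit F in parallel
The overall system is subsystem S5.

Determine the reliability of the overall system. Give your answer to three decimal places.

Series (B and C): 0.84100 × 0.75100 = 0.63159
Parallel (A and [0.63159]): 1 − (1 − 0.90500)(1 − 0.63159) = 0.96500
Parallel (D and E): 1 − (1 − 0.96200)(1 − 0.72100) = 0.98940
Series ([0.96500] and [0.98940]): 0.96500 × 0.98940 = 0.95477
Parallel ([0.95477] and F): 1 − (1 − 0.95477)(1 − 0.79400) = 0.991

0.991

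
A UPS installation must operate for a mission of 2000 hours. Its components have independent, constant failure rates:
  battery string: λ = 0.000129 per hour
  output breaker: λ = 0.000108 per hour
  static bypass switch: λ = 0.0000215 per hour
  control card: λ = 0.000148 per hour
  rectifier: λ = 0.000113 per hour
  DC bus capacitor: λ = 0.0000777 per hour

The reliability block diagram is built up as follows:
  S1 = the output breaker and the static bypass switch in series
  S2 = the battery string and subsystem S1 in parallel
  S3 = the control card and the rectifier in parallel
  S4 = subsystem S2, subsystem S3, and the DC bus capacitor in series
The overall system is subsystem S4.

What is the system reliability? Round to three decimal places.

0.770

R(battery string) = exp(−0.000129 × 2000) = 0.77260
R(output breaker) = exp(−0.000108 × 2000) = 0.80574
R(static bypass switch) = exp(−0.0000215 × 2000) = 0.95791
R(control card) = exp(−0.000148 × 2000) = 0.74379
R(rectifier) = exp(−0.000113 × 2000) = 0.79772
R(DC bus capacitor) = exp(−0.0000777 × 2000) = 0.85607
Series (output breaker and static bypass switch): 0.80574 × 0.95791 = 0.77183
Parallel (battery string and [0.77183]): 1 − (1 − 0.77260)(1 − 0.77183) = 0.94811
Parallel (control card and rectifier): 1 − (1 − 0.74379)(1 − 0.79772) = 0.94817
Series ([0.94811], [0.94817], and DC bus capacitor): 0.94811 × 0.94817 × 0.85607 = 0.770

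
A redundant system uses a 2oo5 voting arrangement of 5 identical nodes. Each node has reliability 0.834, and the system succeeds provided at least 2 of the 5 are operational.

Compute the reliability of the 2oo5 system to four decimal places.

0.9967

R = Σ_{i=2}^{5} C(5,i) p^i (1−p)^{5−i} with p = 0.834
C(5,2)·0.834^2·0.166^3 = 0.031817
C(5,3)·0.834^3·0.166^2 = 0.159851
C(5,4)·0.834^4·0.166^1 = 0.401552
C(5,5)·0.834^5·0.166^0 = 0.403488
Sum = 0.9967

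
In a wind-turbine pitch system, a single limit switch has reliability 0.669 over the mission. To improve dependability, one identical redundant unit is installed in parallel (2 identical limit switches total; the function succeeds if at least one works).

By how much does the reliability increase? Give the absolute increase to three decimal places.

0.221

R_before = 0.669
R_after = 1 − (1 − 0.669)^2 = 0.890
ΔR = 0.890 − 0.669 = 0.221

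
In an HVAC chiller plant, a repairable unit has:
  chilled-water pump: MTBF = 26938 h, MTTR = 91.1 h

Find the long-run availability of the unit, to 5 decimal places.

A(chilled-water pump) = MTBF/(MTBF+MTTR) = 26938/(26938+91.1) = 0.99663

0.99663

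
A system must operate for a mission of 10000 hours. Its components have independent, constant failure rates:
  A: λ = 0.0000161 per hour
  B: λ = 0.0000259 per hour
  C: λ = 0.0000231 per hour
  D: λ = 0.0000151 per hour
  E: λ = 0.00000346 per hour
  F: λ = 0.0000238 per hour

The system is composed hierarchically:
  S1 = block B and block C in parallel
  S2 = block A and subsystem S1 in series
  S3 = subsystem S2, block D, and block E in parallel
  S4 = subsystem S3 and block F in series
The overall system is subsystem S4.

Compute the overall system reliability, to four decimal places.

R(A) = exp(−0.0000161 × 10000) = 0.851292
R(B) = exp(−0.0000259 × 10000) = 0.771823
R(C) = exp(−0.0000231 × 10000) = 0.793739
R(D) = exp(−0.0000151 × 10000) = 0.859848
R(E) = exp(−0.00000346 × 10000) = 0.965992
R(F) = exp(−0.0000238 × 10000) = 0.788203
Parallel (B and C): 1 − (1 − 0.771823)(1 − 0.793739) = 0.952936
Series (A and [0.952936]): 0.851292 × 0.952936 = 0.811227
Parallel ([0.811227], D, and E): 1 − (1 − 0.811227)(1 − 0.859848)(1 − 0.965992) = 0.999100
Series ([0.999100] and F): 0.999100 × 0.788203 = 0.7875

0.7875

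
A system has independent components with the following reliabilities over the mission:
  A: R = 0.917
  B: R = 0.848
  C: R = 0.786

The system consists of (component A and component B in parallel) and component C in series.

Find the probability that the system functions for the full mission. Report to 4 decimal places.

0.7761

Parallel (A and B): 1 − (1 − 0.917000)(1 − 0.848000) = 0.987384
Series ([0.987384] and C): 0.987384 × 0.786000 = 0.7761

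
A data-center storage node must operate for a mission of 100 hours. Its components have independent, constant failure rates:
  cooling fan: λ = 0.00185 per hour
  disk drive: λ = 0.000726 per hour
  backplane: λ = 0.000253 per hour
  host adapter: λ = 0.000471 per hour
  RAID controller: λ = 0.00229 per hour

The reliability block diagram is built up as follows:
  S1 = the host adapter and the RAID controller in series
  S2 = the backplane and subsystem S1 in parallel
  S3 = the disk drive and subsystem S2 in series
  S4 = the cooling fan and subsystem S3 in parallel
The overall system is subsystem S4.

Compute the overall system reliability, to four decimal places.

R(cooling fan) = exp(−0.00185 × 100) = 0.831104
R(disk drive) = exp(−0.000726 × 100) = 0.929973
R(backplane) = exp(−0.000253 × 100) = 0.975017
R(host adapter) = exp(−0.000471 × 100) = 0.953992
R(RAID controller) = exp(−0.00229 × 100) = 0.795329
Series (host adapter and RAID controller): 0.953992 × 0.795329 = 0.758738
Parallel (backplane and [0.758738]): 1 − (1 − 0.975017)(1 − 0.758738) = 0.993973
Series (disk drive and [0.993973]): 0.929973 × 0.993973 = 0.924368
Parallel (cooling fan and [0.924368]): 1 − (1 − 0.831104)(1 − 0.924368) = 0.9872

0.9872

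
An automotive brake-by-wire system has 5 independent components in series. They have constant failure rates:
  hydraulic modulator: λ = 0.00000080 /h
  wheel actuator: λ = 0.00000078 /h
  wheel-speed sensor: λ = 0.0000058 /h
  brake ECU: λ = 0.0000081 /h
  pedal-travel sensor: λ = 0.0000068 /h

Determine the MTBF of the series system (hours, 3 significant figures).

44900

Series of exponential components: λ_sys = Σ λ_i
λ_sys = 0.00000080 + 0.00000078 + 0.0000058 + 0.0000081 + 0.0000068 = 2.2280e-05 /h
MTBF = 1 / λ_sys = 44900 h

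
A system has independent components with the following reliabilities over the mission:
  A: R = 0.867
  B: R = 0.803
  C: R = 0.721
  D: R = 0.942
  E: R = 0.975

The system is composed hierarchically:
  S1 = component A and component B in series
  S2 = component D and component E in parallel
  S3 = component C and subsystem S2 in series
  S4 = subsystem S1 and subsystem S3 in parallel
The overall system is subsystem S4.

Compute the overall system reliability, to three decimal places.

0.915

Series (A and B): 0.86700 × 0.80300 = 0.69620
Parallel (D and E): 1 − (1 − 0.94200)(1 − 0.97500) = 0.99855
Series (C and [0.99855]): 0.72100 × 0.99855 = 0.71995
Parallel ([0.69620] and [0.71995]): 1 − (1 − 0.69620)(1 − 0.71995) = 0.915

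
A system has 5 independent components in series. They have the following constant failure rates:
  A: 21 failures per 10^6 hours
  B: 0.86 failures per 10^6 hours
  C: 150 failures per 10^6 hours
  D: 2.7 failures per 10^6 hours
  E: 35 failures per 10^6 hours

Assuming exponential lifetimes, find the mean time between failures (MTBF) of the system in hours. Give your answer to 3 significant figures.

4770

Series of exponential components: λ_sys = Σ λ_i
λ_sys = 0.000021 + 0.00000086 + 0.00015 + 0.0000027 + 0.000035 = 2.0956e-04 /h
MTBF = 1 / λ_sys = 4770 h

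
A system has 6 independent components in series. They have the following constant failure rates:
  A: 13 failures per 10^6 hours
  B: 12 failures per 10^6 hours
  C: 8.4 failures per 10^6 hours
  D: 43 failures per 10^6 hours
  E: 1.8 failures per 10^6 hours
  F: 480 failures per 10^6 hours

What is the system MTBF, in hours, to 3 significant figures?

1790

Series of exponential components: λ_sys = Σ λ_i
λ_sys = 0.000013 + 0.000012 + 0.0000084 + 0.000043 + 0.0000018 + 0.00048 = 5.5820e-04 /h
MTBF = 1 / λ_sys = 1790 h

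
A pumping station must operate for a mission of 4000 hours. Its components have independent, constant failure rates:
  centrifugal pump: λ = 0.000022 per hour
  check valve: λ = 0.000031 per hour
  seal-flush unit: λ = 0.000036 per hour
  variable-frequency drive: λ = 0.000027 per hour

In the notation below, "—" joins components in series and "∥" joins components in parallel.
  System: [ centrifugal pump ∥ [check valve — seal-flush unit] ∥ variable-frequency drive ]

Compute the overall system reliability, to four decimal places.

R(centrifugal pump) = exp(−0.000022 × 4000) = 0.915761
R(check valve) = exp(−0.000031 × 4000) = 0.883380
R(seal-flush unit) = exp(−0.000036 × 4000) = 0.865888
R(variable-frequency drive) = exp(−0.000027 × 4000) = 0.897628
Series (check valve and seal-flush unit): 0.883380 × 0.865888 = 0.764908
Parallel (centrifugal pump, [0.764908], and variable-frequency drive): 1 − (1 − 0.915761)(1 − 0.764908)(1 − 0.897628) = 0.9980

0.9980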